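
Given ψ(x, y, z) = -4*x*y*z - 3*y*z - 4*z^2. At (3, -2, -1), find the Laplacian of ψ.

-8

∂²ψ/∂x² = 0
∂²ψ/∂y² = 0
∂²ψ/∂z² = -8
∇²ψ = -8
At (3, -2, -1): -8.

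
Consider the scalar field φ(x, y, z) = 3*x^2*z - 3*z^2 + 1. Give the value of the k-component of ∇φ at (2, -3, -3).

(∇φ)_3 = ∂φ/∂z = 3*x^2 - 6*z
At (2, -3, -3): 30.

30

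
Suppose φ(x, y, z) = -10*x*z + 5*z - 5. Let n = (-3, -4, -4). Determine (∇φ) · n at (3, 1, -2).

∂φ/∂x = -10*z
∂φ/∂y = 0
∂φ/∂z = -10*x + 5
∇φ at (3, 1, -2) = (20, 0, -25)
∇φ · n = (20)(-3) + (0)(-4) + (-25)(-4) = 40

40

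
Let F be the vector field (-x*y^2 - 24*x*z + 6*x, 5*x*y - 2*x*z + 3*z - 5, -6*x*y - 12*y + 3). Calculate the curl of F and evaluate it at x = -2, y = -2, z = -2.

(-7, 36, 2)

(∇×F)₁ = ∂F₃/∂y − ∂F₂/∂z = -4*x - 15
(∇×F)₂ = ∂F₁/∂z − ∂F₃/∂x = -24*x + 6*y
(∇×F)₃ = ∂F₂/∂x − ∂F₁/∂y = 2*x*y + 5*y - 2*z
∇×F = (-4*x - 15, -24*x + 6*y, 2*x*y + 5*y - 2*z)
At (-2, -2, -2): (-7, 36, 2).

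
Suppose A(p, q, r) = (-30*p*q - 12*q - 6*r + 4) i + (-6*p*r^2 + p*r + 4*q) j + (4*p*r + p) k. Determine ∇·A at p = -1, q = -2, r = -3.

∂A₁/∂p = -30*q
∂A₂/∂q = 4
∂A₃/∂r = 4*p
∇·A = 4*p - 30*q + 4
At (-1, -2, -3): 60.

60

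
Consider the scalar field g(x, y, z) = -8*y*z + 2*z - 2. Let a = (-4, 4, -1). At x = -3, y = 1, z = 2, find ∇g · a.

-58

∂g/∂x = 0
∂g/∂y = -8*z
∂g/∂z = -8*y + 2
∇g at (-3, 1, 2) = (0, -16, -6)
∇g · a = (0)(-4) + (-16)(4) + (-6)(-1) = -58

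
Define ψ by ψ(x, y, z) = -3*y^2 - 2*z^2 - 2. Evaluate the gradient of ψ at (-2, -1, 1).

∂ψ/∂x = 0
∂ψ/∂y = -6*y
∂ψ/∂z = -4*z
∇ψ = (0, -6*y, -4*z)
At (-2, -1, 1): (0, 6, -4).

(0, 6, -4)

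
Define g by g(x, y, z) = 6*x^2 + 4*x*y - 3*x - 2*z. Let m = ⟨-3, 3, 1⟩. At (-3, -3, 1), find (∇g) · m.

115

∂g/∂x = 12*x + 4*y - 3
∂g/∂y = 4*x
∂g/∂z = -2
∇g at (-3, -3, 1) = (-51, -12, -2)
∇g · m = (-51)(-3) + (-12)(3) + (-2)(1) = 115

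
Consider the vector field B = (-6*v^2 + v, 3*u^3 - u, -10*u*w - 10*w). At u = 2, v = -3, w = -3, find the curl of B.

(0, -30, -2)

(∇×B)₁ = ∂B₃/∂v − ∂B₂/∂w = 0
(∇×B)₂ = ∂B₁/∂w − ∂B₃/∂u = 10*w
(∇×B)₃ = ∂B₂/∂u − ∂B₁/∂v = 9*u^2 + 12*v - 2
∇×B = (0, 10*w, 9*u^2 + 12*v - 2)
At (2, -3, -3): (0, -30, -2).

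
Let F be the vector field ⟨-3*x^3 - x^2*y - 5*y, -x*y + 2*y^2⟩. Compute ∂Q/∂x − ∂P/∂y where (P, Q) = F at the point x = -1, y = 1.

5

∂F₂/∂x = -y
∂F₁/∂y = -x^2 - 5
Scalar curl = x^2 - y + 5
At (-1, 1): 5.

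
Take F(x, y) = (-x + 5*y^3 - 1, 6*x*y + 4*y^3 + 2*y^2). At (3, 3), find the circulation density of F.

-117

∂F₂/∂x = 6*y
∂F₁/∂y = 15*y^2
Scalar curl = -15*y^2 + 6*y
At (3, 3): -117.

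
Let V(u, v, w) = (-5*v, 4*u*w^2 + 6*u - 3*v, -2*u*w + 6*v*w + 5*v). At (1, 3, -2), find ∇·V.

∂V₁/∂u = 0
∂V₂/∂v = -3
∂V₃/∂w = -2*u + 6*v
∇·V = -2*u + 6*v - 3
At (1, 3, -2): 13.

13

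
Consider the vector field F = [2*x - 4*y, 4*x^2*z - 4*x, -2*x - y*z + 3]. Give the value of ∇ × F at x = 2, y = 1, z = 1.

(-17, 2, 16)

(∇×F)₁ = ∂F₃/∂y − ∂F₂/∂z = -4*x^2 - z
(∇×F)₂ = ∂F₁/∂z − ∂F₃/∂x = 2
(∇×F)₃ = ∂F₂/∂x − ∂F₁/∂y = 8*x*z
∇×F = (-4*x^2 - z, 2, 8*x*z)
At (2, 1, 1): (-17, 2, 16).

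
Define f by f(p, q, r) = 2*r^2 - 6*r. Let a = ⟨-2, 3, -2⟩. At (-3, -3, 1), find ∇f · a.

4

∂f/∂p = 0
∂f/∂q = 0
∂f/∂r = 4*r - 6
∇f at (-3, -3, 1) = (0, 0, -2)
∇f · a = (0)(-2) + (0)(3) + (-2)(-2) = 4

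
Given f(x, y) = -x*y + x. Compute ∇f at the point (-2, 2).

∂f/∂x = -y + 1
∂f/∂y = -x
∇f = (-y + 1, -x)
At (-2, 2): (-1, 2).

(-1, 2)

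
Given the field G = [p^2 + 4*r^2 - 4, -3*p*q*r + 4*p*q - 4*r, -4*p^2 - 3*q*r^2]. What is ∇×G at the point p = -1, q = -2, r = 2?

(-2, 8, 4)

(∇×G)₁ = ∂G₃/∂q − ∂G₂/∂r = 3*p*q - 3*r^2 + 4
(∇×G)₂ = ∂G₁/∂r − ∂G₃/∂p = 8*p + 8*r
(∇×G)₃ = ∂G₂/∂p − ∂G₁/∂q = -3*q*r + 4*q
∇×G = (3*p*q - 3*r^2 + 4, 8*p + 8*r, -3*q*r + 4*q)
At (-1, -2, 2): (-2, 8, 4).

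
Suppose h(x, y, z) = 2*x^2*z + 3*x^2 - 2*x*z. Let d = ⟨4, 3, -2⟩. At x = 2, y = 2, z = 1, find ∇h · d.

64

∂h/∂x = 4*x*z + 6*x - 2*z
∂h/∂y = 0
∂h/∂z = 2*x^2 - 2*x
∇h at (2, 2, 1) = (18, 0, 4)
∇h · d = (18)(4) + (0)(3) + (4)(-2) = 64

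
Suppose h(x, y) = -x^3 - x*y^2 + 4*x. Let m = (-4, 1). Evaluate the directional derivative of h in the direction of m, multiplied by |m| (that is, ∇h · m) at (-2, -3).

56

∂h/∂x = -3*x^2 - y^2 + 4
∂h/∂y = -2*x*y
∇h at (-2, -3) = (-17, -12)
∇h · m = (-17)(-4) + (-12)(1) = 56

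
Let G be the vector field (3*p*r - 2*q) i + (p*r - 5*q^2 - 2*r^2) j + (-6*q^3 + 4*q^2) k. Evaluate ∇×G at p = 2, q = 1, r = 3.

(∇×G)₁ = ∂G₃/∂q − ∂G₂/∂r = -p - 18*q^2 + 8*q + 4*r
(∇×G)₂ = ∂G₁/∂r − ∂G₃/∂p = 3*p
(∇×G)₃ = ∂G₂/∂p − ∂G₁/∂q = r + 2
∇×G = (-p - 18*q^2 + 8*q + 4*r, 3*p, r + 2)
At (2, 1, 3): (0, 6, 5).

(0, 6, 5)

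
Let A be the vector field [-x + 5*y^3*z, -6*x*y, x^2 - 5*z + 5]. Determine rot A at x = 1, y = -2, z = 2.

(0, -42, -108)

(∇×A)₁ = ∂A₃/∂y − ∂A₂/∂z = 0
(∇×A)₂ = ∂A₁/∂z − ∂A₃/∂x = -2*x + 5*y^3
(∇×A)₃ = ∂A₂/∂x − ∂A₁/∂y = -15*y^2*z - 6*y
∇×A = (0, -2*x + 5*y^3, -15*y^2*z - 6*y)
At (1, -2, 2): (0, -42, -108).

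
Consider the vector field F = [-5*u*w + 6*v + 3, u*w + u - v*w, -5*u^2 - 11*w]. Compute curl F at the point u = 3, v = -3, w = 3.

(-6, 15, -2)

(∇×F)₁ = ∂F₃/∂v − ∂F₂/∂w = -u + v
(∇×F)₂ = ∂F₁/∂w − ∂F₃/∂u = 5*u
(∇×F)₃ = ∂F₂/∂u − ∂F₁/∂v = w - 5
∇×F = (-u + v, 5*u, w - 5)
At (3, -3, 3): (-6, 15, -2).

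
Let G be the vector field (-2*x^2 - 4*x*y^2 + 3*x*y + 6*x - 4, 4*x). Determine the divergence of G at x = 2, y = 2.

∂G₁/∂x = -4*x - 4*y^2 + 3*y + 6
∂G₂/∂y = 0
∇·G = -4*x - 4*y^2 + 3*y + 6
At (2, 2): -12.

-12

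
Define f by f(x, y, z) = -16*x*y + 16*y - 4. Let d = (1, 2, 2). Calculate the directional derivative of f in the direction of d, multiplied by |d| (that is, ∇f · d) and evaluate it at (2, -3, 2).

16

∂f/∂x = -16*y
∂f/∂y = -16*x + 16
∂f/∂z = 0
∇f at (2, -3, 2) = (48, -16, 0)
∇f · d = (48)(1) + (-16)(2) + (0)(2) = 16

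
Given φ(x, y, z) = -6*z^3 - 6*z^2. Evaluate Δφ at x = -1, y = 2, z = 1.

-48

∂²φ/∂x² = 0
∂²φ/∂y² = 0
∂²φ/∂z² = -12*(3*z + 1)
∇²φ = -36*z - 12
At (-1, 2, 1): -48.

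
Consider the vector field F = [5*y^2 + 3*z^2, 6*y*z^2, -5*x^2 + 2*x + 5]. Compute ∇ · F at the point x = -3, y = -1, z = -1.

6

∂F₁/∂x = 0
∂F₂/∂y = 6*z^2
∂F₃/∂z = 0
∇·F = 6*z^2
At (-3, -1, -1): 6.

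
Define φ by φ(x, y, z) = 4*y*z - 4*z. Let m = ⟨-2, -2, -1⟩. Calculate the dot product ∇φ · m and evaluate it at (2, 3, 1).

-16

∂φ/∂x = 0
∂φ/∂y = 4*z
∂φ/∂z = 4*y - 4
∇φ at (2, 3, 1) = (0, 4, 8)
∇φ · m = (0)(-2) + (4)(-2) + (8)(-1) = -16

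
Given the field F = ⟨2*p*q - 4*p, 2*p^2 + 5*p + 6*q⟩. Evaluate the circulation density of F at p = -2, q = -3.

∂F₂/∂p = 4*p + 5
∂F₁/∂q = 2*p
Scalar curl = 2*p + 5
At (-2, -3): 1.

1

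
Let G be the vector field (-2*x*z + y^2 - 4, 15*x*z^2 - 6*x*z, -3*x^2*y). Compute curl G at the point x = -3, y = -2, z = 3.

(225, 42, 121)

(∇×G)₁ = ∂G₃/∂y − ∂G₂/∂z = -3*x^2 - 30*x*z + 6*x
(∇×G)₂ = ∂G₁/∂z − ∂G₃/∂x = 6*x*y - 2*x
(∇×G)₃ = ∂G₂/∂x − ∂G₁/∂y = -2*y + 15*z^2 - 6*z
∇×G = (-3*x^2 - 30*x*z + 6*x, 6*x*y - 2*x, -2*y + 15*z^2 - 6*z)
At (-3, -2, 3): (225, 42, 121).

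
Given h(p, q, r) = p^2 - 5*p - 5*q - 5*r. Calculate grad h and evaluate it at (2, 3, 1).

(-1, -5, -5)

∂h/∂p = 2*p - 5
∂h/∂q = -5
∂h/∂r = -5
∇h = (2*p - 5, -5, -5)
At (2, 3, 1): (-1, -5, -5).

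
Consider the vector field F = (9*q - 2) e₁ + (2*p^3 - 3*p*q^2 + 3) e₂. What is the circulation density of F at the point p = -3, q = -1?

∂F₂/∂p = 6*p^2 - 3*q^2
∂F₁/∂q = 9
Scalar curl = 6*p^2 - 3*q^2 - 9
At (-3, -1): 42.

42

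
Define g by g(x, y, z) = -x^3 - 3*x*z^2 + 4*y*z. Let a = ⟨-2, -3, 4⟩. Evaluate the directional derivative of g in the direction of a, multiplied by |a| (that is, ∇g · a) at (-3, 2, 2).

230

∂g/∂x = -3*x^2 - 3*z^2
∂g/∂y = 4*z
∂g/∂z = -6*x*z + 4*y
∇g at (-3, 2, 2) = (-39, 8, 44)
∇g · a = (-39)(-2) + (8)(-3) + (44)(4) = 230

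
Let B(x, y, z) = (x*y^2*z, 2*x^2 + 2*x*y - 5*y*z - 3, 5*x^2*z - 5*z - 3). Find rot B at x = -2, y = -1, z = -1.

(-5, -22, -6)

(∇×B)₁ = ∂B₃/∂y − ∂B₂/∂z = 5*y
(∇×B)₂ = ∂B₁/∂z − ∂B₃/∂x = x*y^2 - 10*x*z
(∇×B)₃ = ∂B₂/∂x − ∂B₁/∂y = -2*x*y*z + 4*x + 2*y
∇×B = (5*y, x*y^2 - 10*x*z, -2*x*y*z + 4*x + 2*y)
At (-2, -1, -1): (-5, -22, -6).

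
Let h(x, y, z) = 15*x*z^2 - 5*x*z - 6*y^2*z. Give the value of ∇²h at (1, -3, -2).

∂²h/∂x² = 0
∂²h/∂y² = -12*z
∂²h/∂z² = 30*x
∇²h = 30*x - 12*z
At (1, -3, -2): 54.

54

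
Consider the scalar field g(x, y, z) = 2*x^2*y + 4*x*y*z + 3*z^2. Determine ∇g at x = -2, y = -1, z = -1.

∂g/∂x = 4*x*y + 4*y*z
∂g/∂y = 2*x^2 + 4*x*z
∂g/∂z = 4*x*y + 6*z
∇g = (4*x*y + 4*y*z, 2*x^2 + 4*x*z, 4*x*y + 6*z)
At (-2, -1, -1): (12, 16, 2).

(12, 16, 2)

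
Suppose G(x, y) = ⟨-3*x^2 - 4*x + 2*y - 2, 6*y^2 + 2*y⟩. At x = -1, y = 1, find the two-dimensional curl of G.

∂G₂/∂x = 0
∂G₁/∂y = 2
Scalar curl = -2
At (-1, 1): -2.

-2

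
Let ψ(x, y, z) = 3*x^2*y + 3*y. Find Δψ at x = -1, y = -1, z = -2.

∂²ψ/∂x² = 6*y
∂²ψ/∂y² = 0
∂²ψ/∂z² = 0
∇²ψ = 6*y
At (-1, -1, -2): -6.

-6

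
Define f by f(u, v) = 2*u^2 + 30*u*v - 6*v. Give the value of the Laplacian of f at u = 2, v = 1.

∂²f/∂u² = 4
∂²f/∂v² = 0
∇²f = 4
At (2, 1): 4.

4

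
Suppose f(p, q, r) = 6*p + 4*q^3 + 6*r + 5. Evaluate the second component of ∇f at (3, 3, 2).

(∇f)_2 = ∂f/∂q = 12*q^2
At (3, 3, 2): 108.

108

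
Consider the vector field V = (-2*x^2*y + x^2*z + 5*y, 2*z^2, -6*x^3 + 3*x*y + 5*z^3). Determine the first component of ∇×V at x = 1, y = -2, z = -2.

11

(∇×V)_1 = ∂V₃/∂y − ∂V₂/∂z
= 3*x − (4*z)
= 3*x - 4*z
At (1, -2, -2): 11.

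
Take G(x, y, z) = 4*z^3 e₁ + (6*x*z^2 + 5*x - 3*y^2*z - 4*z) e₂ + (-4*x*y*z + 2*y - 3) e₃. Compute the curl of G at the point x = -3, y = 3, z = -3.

(∇×G)₁ = ∂G₃/∂y − ∂G₂/∂z = -16*x*z + 3*y^2 + 6
(∇×G)₂ = ∂G₁/∂z − ∂G₃/∂x = 4*y*z + 12*z^2
(∇×G)₃ = ∂G₂/∂x − ∂G₁/∂y = 6*z^2 + 5
∇×G = (-16*x*z + 3*y^2 + 6, 4*y*z + 12*z^2, 6*z^2 + 5)
At (-3, 3, -3): (-111, 72, 59).

(-111, 72, 59)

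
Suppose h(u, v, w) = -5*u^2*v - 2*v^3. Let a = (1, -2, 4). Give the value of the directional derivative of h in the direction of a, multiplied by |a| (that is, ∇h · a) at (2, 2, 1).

48

∂h/∂u = -10*u*v
∂h/∂v = -5*u^2 - 6*v^2
∂h/∂w = 0
∇h at (2, 2, 1) = (-40, -44, 0)
∇h · a = (-40)(1) + (-44)(-2) + (0)(4) = 48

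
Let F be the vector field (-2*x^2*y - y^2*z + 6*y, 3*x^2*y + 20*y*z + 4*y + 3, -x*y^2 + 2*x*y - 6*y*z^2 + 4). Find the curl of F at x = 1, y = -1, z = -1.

(∇×F)₁ = ∂F₃/∂y − ∂F₂/∂z = -2*x*y + 2*x - 20*y - 6*z^2
(∇×F)₂ = ∂F₁/∂z − ∂F₃/∂x = -2*y
(∇×F)₃ = ∂F₂/∂x − ∂F₁/∂y = 2*x^2 + 6*x*y + 2*y*z - 6
∇×F = (-2*x*y + 2*x - 20*y - 6*z^2, -2*y, 2*x^2 + 6*x*y + 2*y*z - 6)
At (1, -1, -1): (18, 2, -8).

(18, 2, -8)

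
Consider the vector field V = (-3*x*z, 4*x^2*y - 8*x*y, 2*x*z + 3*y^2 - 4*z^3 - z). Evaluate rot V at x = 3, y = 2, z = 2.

(∇×V)₁ = ∂V₃/∂y − ∂V₂/∂z = 6*y
(∇×V)₂ = ∂V₁/∂z − ∂V₃/∂x = -3*x - 2*z
(∇×V)₃ = ∂V₂/∂x − ∂V₁/∂y = 8*x*y - 8*y
∇×V = (6*y, -3*x - 2*z, 8*x*y - 8*y)
At (3, 2, 2): (12, -13, 32).

(12, -13, 32)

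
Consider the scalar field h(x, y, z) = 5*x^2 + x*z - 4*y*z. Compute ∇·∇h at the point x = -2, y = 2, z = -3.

∂²h/∂x² = 10
∂²h/∂y² = 0
∂²h/∂z² = 0
∇²h = 10
At (-2, 2, -3): 10.

10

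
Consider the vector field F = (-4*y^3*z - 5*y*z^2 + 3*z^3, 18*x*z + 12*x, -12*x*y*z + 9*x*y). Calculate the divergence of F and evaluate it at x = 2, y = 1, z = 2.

-24

∂F₁/∂x = 0
∂F₂/∂y = 0
∂F₃/∂z = -12*x*y
∇·F = -12*x*y
At (2, 1, 2): -24.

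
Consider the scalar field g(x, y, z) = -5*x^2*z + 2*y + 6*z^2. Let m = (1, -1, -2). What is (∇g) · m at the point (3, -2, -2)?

196

∂g/∂x = -10*x*z
∂g/∂y = 2
∂g/∂z = -5*x^2 + 12*z
∇g at (3, -2, -2) = (60, 2, -69)
∇g · m = (60)(1) + (2)(-1) + (-69)(-2) = 196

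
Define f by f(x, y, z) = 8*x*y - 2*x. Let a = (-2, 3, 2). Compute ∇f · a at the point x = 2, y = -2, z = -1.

84

∂f/∂x = 8*y - 2
∂f/∂y = 8*x
∂f/∂z = 0
∇f at (2, -2, -1) = (-18, 16, 0)
∇f · a = (-18)(-2) + (16)(3) + (0)(2) = 84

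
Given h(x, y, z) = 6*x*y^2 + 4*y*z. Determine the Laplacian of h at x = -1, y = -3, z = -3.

-12

∂²h/∂x² = 0
∂²h/∂y² = 12*x
∂²h/∂z² = 0
∇²h = 12*x
At (-1, -3, -3): -12.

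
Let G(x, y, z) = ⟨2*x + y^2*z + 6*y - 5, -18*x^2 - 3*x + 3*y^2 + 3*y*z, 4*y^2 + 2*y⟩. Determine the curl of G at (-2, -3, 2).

(∇×G)₁ = ∂G₃/∂y − ∂G₂/∂z = 5*y + 2
(∇×G)₂ = ∂G₁/∂z − ∂G₃/∂x = y^2
(∇×G)₃ = ∂G₂/∂x − ∂G₁/∂y = -36*x - 2*y*z - 9
∇×G = (5*y + 2, y^2, -36*x - 2*y*z - 9)
At (-2, -3, 2): (-13, 9, 75).

(-13, 9, 75)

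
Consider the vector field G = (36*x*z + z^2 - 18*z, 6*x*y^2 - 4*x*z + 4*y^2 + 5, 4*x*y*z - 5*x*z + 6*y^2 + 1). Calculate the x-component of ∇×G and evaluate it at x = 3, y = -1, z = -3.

(∇×G)_1 = ∂G₃/∂y − ∂G₂/∂z
= 4*x*z + 12*y − (-4*x)
= 4*x*z + 4*x + 12*y
At (3, -1, -3): -36.

-36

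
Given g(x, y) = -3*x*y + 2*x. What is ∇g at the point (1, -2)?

∂g/∂x = -3*y + 2
∂g/∂y = -3*x
∇g = (-3*y + 2, -3*x)
At (1, -2): (8, -3).

(8, -3)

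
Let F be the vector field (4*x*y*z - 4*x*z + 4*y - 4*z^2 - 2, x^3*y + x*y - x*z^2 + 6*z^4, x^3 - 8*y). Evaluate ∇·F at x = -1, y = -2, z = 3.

∂F₁/∂x = 4*y*z - 4*z
∂F₂/∂y = x^3 + x
∂F₃/∂z = 0
∇·F = x^3 + x + 4*y*z - 4*z
At (-1, -2, 3): -38.

-38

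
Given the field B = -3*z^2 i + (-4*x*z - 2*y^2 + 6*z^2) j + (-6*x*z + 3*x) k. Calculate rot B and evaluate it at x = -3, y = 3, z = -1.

(0, -3, 4)

(∇×B)₁ = ∂B₃/∂y − ∂B₂/∂z = 4*x - 12*z
(∇×B)₂ = ∂B₁/∂z − ∂B₃/∂x = -3
(∇×B)₃ = ∂B₂/∂x − ∂B₁/∂y = -4*z
∇×B = (4*x - 12*z, -3, -4*z)
At (-3, 3, -1): (0, -3, 4).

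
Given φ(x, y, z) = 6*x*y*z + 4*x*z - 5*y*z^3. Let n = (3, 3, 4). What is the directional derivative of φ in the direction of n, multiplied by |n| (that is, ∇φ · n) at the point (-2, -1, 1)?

∂φ/∂x = 6*y*z + 4*z
∂φ/∂y = 6*x*z - 5*z^3
∂φ/∂z = 6*x*y + 4*x - 15*y*z^2
∇φ at (-2, -1, 1) = (-2, -17, 19)
∇φ · n = (-2)(3) + (-17)(3) + (19)(4) = 19

19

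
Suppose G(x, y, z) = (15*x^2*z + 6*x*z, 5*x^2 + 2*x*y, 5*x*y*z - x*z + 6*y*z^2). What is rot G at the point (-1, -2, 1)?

(1, 20, -14)

(∇×G)₁ = ∂G₃/∂y − ∂G₂/∂z = 5*x*z + 6*z^2
(∇×G)₂ = ∂G₁/∂z − ∂G₃/∂x = 15*x^2 + 6*x - 5*y*z + z
(∇×G)₃ = ∂G₂/∂x − ∂G₁/∂y = 10*x + 2*y
∇×G = (5*x*z + 6*z^2, 15*x^2 + 6*x - 5*y*z + z, 10*x + 2*y)
At (-1, -2, 1): (1, 20, -14).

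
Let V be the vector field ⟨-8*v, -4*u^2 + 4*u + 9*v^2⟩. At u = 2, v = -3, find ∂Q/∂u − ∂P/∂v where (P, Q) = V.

-4

∂V₂/∂u = -8*u + 4
∂V₁/∂v = -8
Scalar curl = -8*u + 12
At (2, -3): -4.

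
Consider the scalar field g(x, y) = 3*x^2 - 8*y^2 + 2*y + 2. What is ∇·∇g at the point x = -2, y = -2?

-10

∂²g/∂x² = 6
∂²g/∂y² = -16
∇²g = -10
At (-2, -2): -10.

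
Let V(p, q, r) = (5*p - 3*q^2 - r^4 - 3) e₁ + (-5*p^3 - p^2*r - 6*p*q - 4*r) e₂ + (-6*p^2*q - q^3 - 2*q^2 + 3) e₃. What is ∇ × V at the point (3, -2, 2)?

(∇×V)₁ = ∂V₃/∂q − ∂V₂/∂r = -5*p^2 - 3*q^2 - 4*q + 4
(∇×V)₂ = ∂V₁/∂r − ∂V₃/∂p = 12*p*q - 4*r^3
(∇×V)₃ = ∂V₂/∂p − ∂V₁/∂q = -15*p^2 - 2*p*r
∇×V = (-5*p^2 - 3*q^2 - 4*q + 4, 12*p*q - 4*r^3, -15*p^2 - 2*p*r)
At (3, -2, 2): (-45, -104, -147).

(-45, -104, -147)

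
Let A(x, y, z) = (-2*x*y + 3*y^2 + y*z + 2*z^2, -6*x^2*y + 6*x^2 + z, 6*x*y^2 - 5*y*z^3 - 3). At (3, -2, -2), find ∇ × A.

(-33, -34, 128)

(∇×A)₁ = ∂A₃/∂y − ∂A₂/∂z = 12*x*y - 5*z^3 - 1
(∇×A)₂ = ∂A₁/∂z − ∂A₃/∂x = -6*y^2 + y + 4*z
(∇×A)₃ = ∂A₂/∂x − ∂A₁/∂y = -12*x*y + 14*x - 6*y - z
∇×A = (12*x*y - 5*z^3 - 1, -6*y^2 + y + 4*z, -12*x*y + 14*x - 6*y - z)
At (3, -2, -2): (-33, -34, 128).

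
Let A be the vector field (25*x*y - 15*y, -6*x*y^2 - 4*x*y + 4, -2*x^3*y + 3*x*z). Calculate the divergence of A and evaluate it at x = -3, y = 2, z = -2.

125

∂A₁/∂x = 25*y
∂A₂/∂y = -12*x*y - 4*x
∂A₃/∂z = 3*x
∇·A = -12*x*y - x + 25*y
At (-3, 2, -2): 125.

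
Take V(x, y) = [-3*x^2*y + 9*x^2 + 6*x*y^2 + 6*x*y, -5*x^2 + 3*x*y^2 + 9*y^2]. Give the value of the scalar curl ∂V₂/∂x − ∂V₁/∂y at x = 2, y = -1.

∂V₂/∂x = -10*x + 3*y^2
∂V₁/∂y = -3*x^2 + 12*x*y + 6*x
Scalar curl = 3*x^2 - 12*x*y - 16*x + 3*y^2
At (2, -1): 7.

7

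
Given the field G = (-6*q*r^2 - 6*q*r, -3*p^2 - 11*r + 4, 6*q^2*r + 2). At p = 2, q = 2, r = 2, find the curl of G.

(∇×G)₁ = ∂G₃/∂q − ∂G₂/∂r = 12*q*r + 11
(∇×G)₂ = ∂G₁/∂r − ∂G₃/∂p = -12*q*r - 6*q
(∇×G)₃ = ∂G₂/∂p − ∂G₁/∂q = -6*p + 6*r^2 + 6*r
∇×G = (12*q*r + 11, -12*q*r - 6*q, -6*p + 6*r^2 + 6*r)
At (2, 2, 2): (59, -60, 24).

(59, -60, 24)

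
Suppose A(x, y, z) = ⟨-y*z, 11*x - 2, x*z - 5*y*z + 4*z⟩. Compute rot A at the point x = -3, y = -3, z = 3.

(∇×A)₁ = ∂A₃/∂y − ∂A₂/∂z = -5*z
(∇×A)₂ = ∂A₁/∂z − ∂A₃/∂x = -y - z
(∇×A)₃ = ∂A₂/∂x − ∂A₁/∂y = z + 11
∇×A = (-5*z, -y - z, z + 11)
At (-3, -3, 3): (-15, 0, 14).

(-15, 0, 14)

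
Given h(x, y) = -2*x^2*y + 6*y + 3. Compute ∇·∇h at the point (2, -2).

8

∂²h/∂x² = -4*y
∂²h/∂y² = 0
∇²h = -4*y
At (2, -2): 8.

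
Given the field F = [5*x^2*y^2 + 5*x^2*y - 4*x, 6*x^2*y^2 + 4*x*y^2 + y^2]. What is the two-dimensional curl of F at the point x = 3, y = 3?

∂F₂/∂x = 12*x*y^2 + 4*y^2
∂F₁/∂y = 10*x^2*y + 5*x^2
Scalar curl = -10*x^2*y - 5*x^2 + 12*x*y^2 + 4*y^2
At (3, 3): 45.

45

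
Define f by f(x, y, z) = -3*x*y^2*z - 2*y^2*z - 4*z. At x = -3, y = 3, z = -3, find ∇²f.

∂²f/∂x² = 0
∂²f/∂y² = -2*z*(3*x + 2)
∂²f/∂z² = 0
∇²f = -6*x*z - 4*z
At (-3, 3, -3): -42.

-42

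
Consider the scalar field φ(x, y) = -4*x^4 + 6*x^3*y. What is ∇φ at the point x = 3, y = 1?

(-270, 162)

∂φ/∂x = -16*x^3 + 18*x^2*y
∂φ/∂y = 6*x^3
∇φ = (-16*x^3 + 18*x^2*y, 6*x^3)
At (3, 1): (-270, 162).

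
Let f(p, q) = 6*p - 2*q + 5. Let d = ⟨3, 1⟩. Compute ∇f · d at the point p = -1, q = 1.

16

∂f/∂p = 6
∂f/∂q = -2
∇f at (-1, 1) = (6, -2)
∇f · d = (6)(3) + (-2)(1) = 16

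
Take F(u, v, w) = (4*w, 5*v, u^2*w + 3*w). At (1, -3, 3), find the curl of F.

(∇×F)₁ = ∂F₃/∂v − ∂F₂/∂w = 0
(∇×F)₂ = ∂F₁/∂w − ∂F₃/∂u = -2*u*w + 4
(∇×F)₃ = ∂F₂/∂u − ∂F₁/∂v = 0
∇×F = (0, -2*u*w + 4, 0)
At (1, -3, 3): (0, -2, 0).

(0, -2, 0)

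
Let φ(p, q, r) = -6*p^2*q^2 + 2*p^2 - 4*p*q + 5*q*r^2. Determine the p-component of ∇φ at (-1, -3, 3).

116

(∇φ)_1 = ∂φ/∂p = -12*p*q^2 + 4*p - 4*q
At (-1, -3, 3): 116.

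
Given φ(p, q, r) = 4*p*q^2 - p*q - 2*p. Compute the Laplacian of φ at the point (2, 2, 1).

∂²φ/∂p² = 0
∂²φ/∂q² = 8*p
∂²φ/∂r² = 0
∇²φ = 8*p
At (2, 2, 1): 16.

16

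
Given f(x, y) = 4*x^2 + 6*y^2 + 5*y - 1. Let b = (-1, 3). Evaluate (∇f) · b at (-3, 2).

111

∂f/∂x = 8*x
∂f/∂y = 12*y + 5
∇f at (-3, 2) = (-24, 29)
∇f · b = (-24)(-1) + (29)(3) = 111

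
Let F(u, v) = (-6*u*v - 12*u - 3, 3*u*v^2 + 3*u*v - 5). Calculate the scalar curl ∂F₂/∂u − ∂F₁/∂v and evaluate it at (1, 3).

∂F₂/∂u = 3*v^2 + 3*v
∂F₁/∂v = -6*u
Scalar curl = 6*u + 3*v^2 + 3*v
At (1, 3): 42.

42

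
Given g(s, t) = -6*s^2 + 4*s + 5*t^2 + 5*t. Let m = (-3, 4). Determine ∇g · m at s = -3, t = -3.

∂g/∂s = -12*s + 4
∂g/∂t = 10*t + 5
∇g at (-3, -3) = (40, -25)
∇g · m = (40)(-3) + (-25)(4) = -220

-220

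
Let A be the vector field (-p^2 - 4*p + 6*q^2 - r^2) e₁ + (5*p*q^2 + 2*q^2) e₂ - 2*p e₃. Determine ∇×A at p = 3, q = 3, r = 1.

(0, 0, 9)

(∇×A)₁ = ∂A₃/∂q − ∂A₂/∂r = 0
(∇×A)₂ = ∂A₁/∂r − ∂A₃/∂p = -2*r + 2
(∇×A)₃ = ∂A₂/∂p − ∂A₁/∂q = 5*q^2 - 12*q
∇×A = (0, -2*r + 2, 5*q^2 - 12*q)
At (3, 3, 1): (0, 0, 9).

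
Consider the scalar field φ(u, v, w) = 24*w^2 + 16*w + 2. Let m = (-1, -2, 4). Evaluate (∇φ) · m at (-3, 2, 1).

∂φ/∂u = 0
∂φ/∂v = 0
∂φ/∂w = 48*w + 16
∇φ at (-3, 2, 1) = (0, 0, 64)
∇φ · m = (0)(-1) + (0)(-2) + (64)(4) = 256

256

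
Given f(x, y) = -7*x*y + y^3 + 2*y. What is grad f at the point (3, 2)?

(-14, -7)

∂f/∂x = -7*y
∂f/∂y = -7*x + 3*y^2 + 2
∇f = (-7*y, -7*x + 3*y^2 + 2)
At (3, 2): (-14, -7).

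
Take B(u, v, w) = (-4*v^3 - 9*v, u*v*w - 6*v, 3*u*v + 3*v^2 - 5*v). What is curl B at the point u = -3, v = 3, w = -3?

(13, -9, 108)

(∇×B)₁ = ∂B₃/∂v − ∂B₂/∂w = -u*v + 3*u + 6*v - 5
(∇×B)₂ = ∂B₁/∂w − ∂B₃/∂u = -3*v
(∇×B)₃ = ∂B₂/∂u − ∂B₁/∂v = 12*v^2 + v*w + 9
∇×B = (-u*v + 3*u + 6*v - 5, -3*v, 12*v^2 + v*w + 9)
At (-3, 3, -3): (13, -9, 108).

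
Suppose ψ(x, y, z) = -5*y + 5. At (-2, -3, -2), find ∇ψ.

(0, -5, 0)

∂ψ/∂x = 0
∂ψ/∂y = -5
∂ψ/∂z = 0
∇ψ = (0, -5, 0)
At (-2, -3, -2): (0, -5, 0).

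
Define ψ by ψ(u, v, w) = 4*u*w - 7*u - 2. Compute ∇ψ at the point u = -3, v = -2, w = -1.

(-11, 0, -12)

∂ψ/∂u = 4*w - 7
∂ψ/∂v = 0
∂ψ/∂w = 4*u
∇ψ = (4*w - 7, 0, 4*u)
At (-3, -2, -1): (-11, 0, -12).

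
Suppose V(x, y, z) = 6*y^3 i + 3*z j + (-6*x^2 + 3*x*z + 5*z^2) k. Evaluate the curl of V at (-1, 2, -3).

(∇×V)₁ = ∂V₃/∂y − ∂V₂/∂z = -3
(∇×V)₂ = ∂V₁/∂z − ∂V₃/∂x = 12*x - 3*z
(∇×V)₃ = ∂V₂/∂x − ∂V₁/∂y = -18*y^2
∇×V = (-3, 12*x - 3*z, -18*y^2)
At (-1, 2, -3): (-3, -3, -72).

(-3, -3, -72)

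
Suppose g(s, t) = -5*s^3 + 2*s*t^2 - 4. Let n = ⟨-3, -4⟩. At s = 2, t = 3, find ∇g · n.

30

∂g/∂s = -15*s^2 + 2*t^2
∂g/∂t = 4*s*t
∇g at (2, 3) = (-42, 24)
∇g · n = (-42)(-3) + (24)(-4) = 30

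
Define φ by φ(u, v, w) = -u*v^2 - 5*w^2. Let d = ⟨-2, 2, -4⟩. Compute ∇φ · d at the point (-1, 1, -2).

∂φ/∂u = -v^2
∂φ/∂v = -2*u*v
∂φ/∂w = -10*w
∇φ at (-1, 1, -2) = (-1, 2, 20)
∇φ · d = (-1)(-2) + (2)(2) + (20)(-4) = -74

-74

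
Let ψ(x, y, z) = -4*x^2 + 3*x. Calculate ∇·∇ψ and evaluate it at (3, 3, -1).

-8

∂²ψ/∂x² = -8
∂²ψ/∂y² = 0
∂²ψ/∂z² = 0
∇²ψ = -8
At (3, 3, -1): -8.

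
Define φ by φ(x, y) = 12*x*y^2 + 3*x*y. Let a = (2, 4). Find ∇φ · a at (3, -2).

∂φ/∂x = 12*y^2 + 3*y
∂φ/∂y = 24*x*y + 3*x
∇φ at (3, -2) = (42, -135)
∇φ · a = (42)(2) + (-135)(4) = -456

-456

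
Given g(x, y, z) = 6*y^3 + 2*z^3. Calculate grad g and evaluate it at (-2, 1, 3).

(0, 18, 54)

∂g/∂x = 0
∂g/∂y = 18*y^2
∂g/∂z = 6*z^2
∇g = (0, 18*y^2, 6*z^2)
At (-2, 1, 3): (0, 18, 54).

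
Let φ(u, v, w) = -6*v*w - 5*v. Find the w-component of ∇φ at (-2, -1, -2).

6

(∇φ)_3 = ∂φ/∂w = -6*v
At (-2, -1, -2): 6.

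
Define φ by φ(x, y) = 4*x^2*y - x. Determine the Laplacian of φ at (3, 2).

∂²φ/∂x² = 8*y
∂²φ/∂y² = 0
∇²φ = 8*y
At (3, 2): 16.

16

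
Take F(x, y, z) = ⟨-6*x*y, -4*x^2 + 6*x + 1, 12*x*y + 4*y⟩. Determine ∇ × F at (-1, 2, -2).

(-8, -24, 8)

(∇×F)₁ = ∂F₃/∂y − ∂F₂/∂z = 12*x + 4
(∇×F)₂ = ∂F₁/∂z − ∂F₃/∂x = -12*y
(∇×F)₃ = ∂F₂/∂x − ∂F₁/∂y = -2*x + 6
∇×F = (12*x + 4, -12*y, -2*x + 6)
At (-1, 2, -2): (-8, -24, 8).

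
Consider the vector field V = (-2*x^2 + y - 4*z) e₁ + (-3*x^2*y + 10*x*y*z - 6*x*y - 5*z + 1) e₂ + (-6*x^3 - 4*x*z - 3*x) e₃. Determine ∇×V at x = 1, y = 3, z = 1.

(-25, 21, -7)

(∇×V)₁ = ∂V₃/∂y − ∂V₂/∂z = -10*x*y + 5
(∇×V)₂ = ∂V₁/∂z − ∂V₃/∂x = 18*x^2 + 4*z - 1
(∇×V)₃ = ∂V₂/∂x − ∂V₁/∂y = -6*x*y + 10*y*z - 6*y - 1
∇×V = (-10*x*y + 5, 18*x^2 + 4*z - 1, -6*x*y + 10*y*z - 6*y - 1)
At (1, 3, 1): (-25, 21, -7).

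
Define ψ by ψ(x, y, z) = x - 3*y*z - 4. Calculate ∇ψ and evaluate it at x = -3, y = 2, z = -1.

∂ψ/∂x = 1
∂ψ/∂y = -3*z
∂ψ/∂z = -3*y
∇ψ = (1, -3*z, -3*y)
At (-3, 2, -1): (1, 3, -6).

(1, 3, -6)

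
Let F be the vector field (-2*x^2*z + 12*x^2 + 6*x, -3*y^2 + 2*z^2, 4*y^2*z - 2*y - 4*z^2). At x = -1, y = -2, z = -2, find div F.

18

∂F₁/∂x = -4*x*z + 24*x + 6
∂F₂/∂y = -6*y
∂F₃/∂z = 4*y^2 - 8*z
∇·F = -4*x*z + 24*x + 4*y^2 - 6*y - 8*z + 6
At (-1, -2, -2): 18.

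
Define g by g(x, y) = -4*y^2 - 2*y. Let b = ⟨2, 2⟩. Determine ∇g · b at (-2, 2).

-36

∂g/∂x = 0
∂g/∂y = -8*y - 2
∇g at (-2, 2) = (0, -18)
∇g · b = (0)(2) + (-18)(2) = -36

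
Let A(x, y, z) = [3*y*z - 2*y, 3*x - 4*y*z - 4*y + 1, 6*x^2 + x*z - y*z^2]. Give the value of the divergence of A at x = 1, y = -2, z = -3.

∂A₁/∂x = 0
∂A₂/∂y = -4*z - 4
∂A₃/∂z = x - 2*y*z
∇·A = x - 2*y*z - 4*z - 4
At (1, -2, -3): -3.

-3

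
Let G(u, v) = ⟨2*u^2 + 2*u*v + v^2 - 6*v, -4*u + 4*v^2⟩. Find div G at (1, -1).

∂G₁/∂u = 4*u + 2*v
∂G₂/∂v = 8*v
∇·G = 4*u + 10*v
At (1, -1): -6.

-6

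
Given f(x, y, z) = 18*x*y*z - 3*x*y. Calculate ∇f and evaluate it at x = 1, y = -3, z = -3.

∂f/∂x = 18*y*z - 3*y
∂f/∂y = 18*x*z - 3*x
∂f/∂z = 18*x*y
∇f = (18*y*z - 3*y, 18*x*z - 3*x, 18*x*y)
At (1, -3, -3): (171, -57, -54).

(171, -57, -54)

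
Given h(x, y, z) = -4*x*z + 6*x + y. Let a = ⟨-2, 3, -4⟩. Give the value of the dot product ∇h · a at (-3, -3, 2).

∂h/∂x = -4*z + 6
∂h/∂y = 1
∂h/∂z = -4*x
∇h at (-3, -3, 2) = (-2, 1, 12)
∇h · a = (-2)(-2) + (1)(3) + (12)(-4) = -41

-41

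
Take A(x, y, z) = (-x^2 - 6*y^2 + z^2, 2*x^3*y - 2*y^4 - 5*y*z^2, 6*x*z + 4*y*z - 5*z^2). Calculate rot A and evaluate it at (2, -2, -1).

(16, 4, -72)

(∇×A)₁ = ∂A₃/∂y − ∂A₂/∂z = 10*y*z + 4*z
(∇×A)₂ = ∂A₁/∂z − ∂A₃/∂x = -4*z
(∇×A)₃ = ∂A₂/∂x − ∂A₁/∂y = 6*x^2*y + 12*y
∇×A = (10*y*z + 4*z, -4*z, 6*x^2*y + 12*y)
At (2, -2, -1): (16, 4, -72).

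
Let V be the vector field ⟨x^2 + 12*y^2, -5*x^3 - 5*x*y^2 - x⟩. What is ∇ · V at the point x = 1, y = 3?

∂V₁/∂x = 2*x
∂V₂/∂y = -10*x*y
∇·V = -10*x*y + 2*x
At (1, 3): -28.

-28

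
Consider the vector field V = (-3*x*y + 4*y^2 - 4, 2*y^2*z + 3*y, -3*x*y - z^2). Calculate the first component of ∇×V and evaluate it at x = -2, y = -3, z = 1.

-12

(∇×V)_1 = ∂V₃/∂y − ∂V₂/∂z
= -3*x − (2*y^2)
= -3*x - 2*y^2
At (-2, -3, 1): -12.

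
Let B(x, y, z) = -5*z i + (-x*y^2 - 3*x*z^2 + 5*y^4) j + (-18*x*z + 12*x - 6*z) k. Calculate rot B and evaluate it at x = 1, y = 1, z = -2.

(∇×B)₁ = ∂B₃/∂y − ∂B₂/∂z = 6*x*z
(∇×B)₂ = ∂B₁/∂z − ∂B₃/∂x = 18*z - 17
(∇×B)₃ = ∂B₂/∂x − ∂B₁/∂y = -y^2 - 3*z^2
∇×B = (6*x*z, 18*z - 17, -y^2 - 3*z^2)
At (1, 1, -2): (-12, -53, -13).

(-12, -53, -13)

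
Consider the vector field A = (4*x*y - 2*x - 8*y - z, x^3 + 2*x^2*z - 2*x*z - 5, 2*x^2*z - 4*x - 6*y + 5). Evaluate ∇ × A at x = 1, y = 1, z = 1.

(∇×A)₁ = ∂A₃/∂y − ∂A₂/∂z = -2*x^2 + 2*x - 6
(∇×A)₂ = ∂A₁/∂z − ∂A₃/∂x = -4*x*z + 3
(∇×A)₃ = ∂A₂/∂x − ∂A₁/∂y = 3*x^2 + 4*x*z - 4*x - 2*z + 8
∇×A = (-2*x^2 + 2*x - 6, -4*x*z + 3, 3*x^2 + 4*x*z - 4*x - 2*z + 8)
At (1, 1, 1): (-6, -1, 9).

(-6, -1, 9)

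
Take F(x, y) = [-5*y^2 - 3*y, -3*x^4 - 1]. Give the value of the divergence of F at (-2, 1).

0

∂F₁/∂x = 0
∂F₂/∂y = 0
∇·F = 0
At (-2, 1): 0.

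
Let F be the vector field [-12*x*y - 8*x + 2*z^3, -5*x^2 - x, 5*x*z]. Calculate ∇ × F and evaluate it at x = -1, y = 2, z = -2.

(∇×F)₁ = ∂F₃/∂y − ∂F₂/∂z = 0
(∇×F)₂ = ∂F₁/∂z − ∂F₃/∂x = 6*z^2 - 5*z
(∇×F)₃ = ∂F₂/∂x − ∂F₁/∂y = 2*x - 1
∇×F = (0, 6*z^2 - 5*z, 2*x - 1)
At (-1, 2, -2): (0, 34, -3).

(0, 34, -3)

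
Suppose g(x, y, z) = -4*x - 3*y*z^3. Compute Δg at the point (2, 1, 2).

-36

∂²g/∂x² = 0
∂²g/∂y² = 0
∂²g/∂z² = -18*y*z
∇²g = -18*y*z
At (2, 1, 2): -36.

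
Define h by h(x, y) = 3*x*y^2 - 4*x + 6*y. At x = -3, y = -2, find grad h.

∂h/∂x = 3*y^2 - 4
∂h/∂y = 6*x*y + 6
∇h = (3*y^2 - 4, 6*x*y + 6)
At (-3, -2): (8, 42).

(8, 42)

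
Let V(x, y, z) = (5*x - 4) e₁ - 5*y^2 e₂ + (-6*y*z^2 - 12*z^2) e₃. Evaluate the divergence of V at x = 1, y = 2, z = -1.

33

∂V₁/∂x = 5
∂V₂/∂y = -10*y
∂V₃/∂z = -12*y*z - 24*z
∇·V = -12*y*z - 10*y - 24*z + 5
At (1, 2, -1): 33.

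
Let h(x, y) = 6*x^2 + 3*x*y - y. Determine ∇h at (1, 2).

∂h/∂x = 12*x + 3*y
∂h/∂y = 3*x - 1
∇h = (12*x + 3*y, 3*x - 1)
At (1, 2): (18, 2).

(18, 2)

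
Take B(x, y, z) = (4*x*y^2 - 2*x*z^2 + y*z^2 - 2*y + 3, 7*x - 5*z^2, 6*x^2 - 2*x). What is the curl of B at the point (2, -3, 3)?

(30, -64, 48)

(∇×B)₁ = ∂B₃/∂y − ∂B₂/∂z = 10*z
(∇×B)₂ = ∂B₁/∂z − ∂B₃/∂x = -4*x*z - 12*x + 2*y*z + 2
(∇×B)₃ = ∂B₂/∂x − ∂B₁/∂y = -8*x*y - z^2 + 9
∇×B = (10*z, -4*x*z - 12*x + 2*y*z + 2, -8*x*y - z^2 + 9)
At (2, -3, 3): (30, -64, 48).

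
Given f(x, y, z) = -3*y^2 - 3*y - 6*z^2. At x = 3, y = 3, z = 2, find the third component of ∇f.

-24

(∇f)_3 = ∂f/∂z = -12*z
At (3, 3, 2): -24.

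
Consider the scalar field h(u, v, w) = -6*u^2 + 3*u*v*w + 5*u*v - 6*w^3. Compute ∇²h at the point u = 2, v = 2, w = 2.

-84

∂²h/∂u² = -12
∂²h/∂v² = 0
∂²h/∂w² = -36*w
∇²h = -36*w - 12
At (2, 2, 2): -84.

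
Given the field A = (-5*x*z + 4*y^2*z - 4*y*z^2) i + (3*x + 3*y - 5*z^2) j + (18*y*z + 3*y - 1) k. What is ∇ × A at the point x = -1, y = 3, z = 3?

(87, -31, -33)

(∇×A)₁ = ∂A₃/∂y − ∂A₂/∂z = 28*z + 3
(∇×A)₂ = ∂A₁/∂z − ∂A₃/∂x = -5*x + 4*y^2 - 8*y*z
(∇×A)₃ = ∂A₂/∂x − ∂A₁/∂y = -8*y*z + 4*z^2 + 3
∇×A = (28*z + 3, -5*x + 4*y^2 - 8*y*z, -8*y*z + 4*z^2 + 3)
At (-1, 3, 3): (87, -31, -33).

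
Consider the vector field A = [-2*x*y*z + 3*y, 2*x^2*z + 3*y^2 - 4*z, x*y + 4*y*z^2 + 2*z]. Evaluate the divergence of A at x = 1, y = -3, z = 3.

∂A₁/∂x = -2*y*z
∂A₂/∂y = 6*y
∂A₃/∂z = 8*y*z + 2
∇·A = 6*y*z + 6*y + 2
At (1, -3, 3): -70.

-70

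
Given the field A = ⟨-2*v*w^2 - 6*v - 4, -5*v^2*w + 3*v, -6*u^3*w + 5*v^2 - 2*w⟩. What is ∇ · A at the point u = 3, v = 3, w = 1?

-191

∂A₁/∂u = 0
∂A₂/∂v = -10*v*w + 3
∂A₃/∂w = -6*u^3 - 2
∇·A = -6*u^3 - 10*v*w + 1
At (3, 3, 1): -191.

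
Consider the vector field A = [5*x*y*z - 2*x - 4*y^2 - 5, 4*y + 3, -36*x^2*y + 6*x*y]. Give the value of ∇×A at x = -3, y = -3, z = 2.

(-342, 711, 6)

(∇×A)₁ = ∂A₃/∂y − ∂A₂/∂z = -36*x^2 + 6*x
(∇×A)₂ = ∂A₁/∂z − ∂A₃/∂x = 77*x*y - 6*y
(∇×A)₃ = ∂A₂/∂x − ∂A₁/∂y = -5*x*z + 8*y
∇×A = (-36*x^2 + 6*x, 77*x*y - 6*y, -5*x*z + 8*y)
At (-3, -3, 2): (-342, 711, 6).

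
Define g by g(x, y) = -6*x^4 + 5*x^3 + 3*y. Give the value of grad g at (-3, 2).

∂g/∂x = -24*x^3 + 15*x^2
∂g/∂y = 3
∇g = (-24*x^3 + 15*x^2, 3)
At (-3, 2): (783, 3).

(783, 3)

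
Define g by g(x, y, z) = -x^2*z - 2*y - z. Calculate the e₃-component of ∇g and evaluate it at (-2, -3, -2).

-5

(∇g)_3 = ∂g/∂z = -x^2 - 1
At (-2, -3, -2): -5.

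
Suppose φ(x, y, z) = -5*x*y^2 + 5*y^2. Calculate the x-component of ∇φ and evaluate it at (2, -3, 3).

(∇φ)_1 = ∂φ/∂x = -5*y^2
At (2, -3, 3): -45.

-45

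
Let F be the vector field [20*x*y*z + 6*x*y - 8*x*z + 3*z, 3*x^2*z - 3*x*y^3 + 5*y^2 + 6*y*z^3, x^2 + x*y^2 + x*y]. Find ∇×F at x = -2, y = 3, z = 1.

(∇×F)₁ = ∂F₃/∂y − ∂F₂/∂z = -3*x^2 + 2*x*y + x - 18*y*z^2
(∇×F)₂ = ∂F₁/∂z − ∂F₃/∂x = 20*x*y - 10*x - y^2 - y + 3
(∇×F)₃ = ∂F₂/∂x − ∂F₁/∂y = -14*x*z - 6*x - 3*y^3
∇×F = (-3*x^2 + 2*x*y + x - 18*y*z^2, 20*x*y - 10*x - y^2 - y + 3, -14*x*z - 6*x - 3*y^3)
At (-2, 3, 1): (-80, -109, -41).

(-80, -109, -41)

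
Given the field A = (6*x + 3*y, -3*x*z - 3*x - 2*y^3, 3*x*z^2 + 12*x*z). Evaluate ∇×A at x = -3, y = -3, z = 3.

(∇×A)₁ = ∂A₃/∂y − ∂A₂/∂z = 3*x
(∇×A)₂ = ∂A₁/∂z − ∂A₃/∂x = -3*z^2 - 12*z
(∇×A)₃ = ∂A₂/∂x − ∂A₁/∂y = -3*z - 6
∇×A = (3*x, -3*z^2 - 12*z, -3*z - 6)
At (-3, -3, 3): (-9, -63, -15).

(-9, -63, -15)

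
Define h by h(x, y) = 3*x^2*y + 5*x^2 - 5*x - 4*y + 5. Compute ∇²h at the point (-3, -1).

∂²h/∂x² = 2*(3*y + 5)
∂²h/∂y² = 0
∇²h = 6*y + 10
At (-3, -1): 4.

4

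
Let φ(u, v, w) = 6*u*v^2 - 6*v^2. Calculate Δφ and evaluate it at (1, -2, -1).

0

∂²φ/∂u² = 0
∂²φ/∂v² = 12*(u - 1)
∂²φ/∂w² = 0
∇²φ = 12*u - 12
At (1, -2, -1): 0.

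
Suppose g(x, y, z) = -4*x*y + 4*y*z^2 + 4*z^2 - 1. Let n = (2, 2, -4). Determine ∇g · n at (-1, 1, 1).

-56

∂g/∂x = -4*y
∂g/∂y = -4*x + 4*z^2
∂g/∂z = 8*y*z + 8*z
∇g at (-1, 1, 1) = (-4, 8, 16)
∇g · n = (-4)(2) + (8)(2) + (16)(-4) = -56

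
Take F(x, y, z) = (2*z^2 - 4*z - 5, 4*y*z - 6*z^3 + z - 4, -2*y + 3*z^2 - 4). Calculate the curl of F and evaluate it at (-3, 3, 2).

(∇×F)₁ = ∂F₃/∂y − ∂F₂/∂z = -4*y + 18*z^2 - 3
(∇×F)₂ = ∂F₁/∂z − ∂F₃/∂x = 4*z - 4
(∇×F)₃ = ∂F₂/∂x − ∂F₁/∂y = 0
∇×F = (-4*y + 18*z^2 - 3, 4*z - 4, 0)
At (-3, 3, 2): (57, 4, 0).

(57, 4, 0)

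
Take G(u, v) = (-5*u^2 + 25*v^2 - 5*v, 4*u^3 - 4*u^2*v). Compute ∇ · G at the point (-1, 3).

6

∂G₁/∂u = -10*u
∂G₂/∂v = -4*u^2
∇·G = -4*u^2 - 10*u
At (-1, 3): 6.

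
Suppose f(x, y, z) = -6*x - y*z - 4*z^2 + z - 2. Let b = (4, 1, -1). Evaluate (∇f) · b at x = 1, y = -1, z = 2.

-12

∂f/∂x = -6
∂f/∂y = -z
∂f/∂z = -y - 8*z + 1
∇f at (1, -1, 2) = (-6, -2, -14)
∇f · b = (-6)(4) + (-2)(1) + (-14)(-1) = -12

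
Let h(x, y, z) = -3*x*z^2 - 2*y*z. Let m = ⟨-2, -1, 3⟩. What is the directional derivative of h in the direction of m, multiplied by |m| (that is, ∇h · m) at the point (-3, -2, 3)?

∂h/∂x = -3*z^2
∂h/∂y = -2*z
∂h/∂z = -6*x*z - 2*y
∇h at (-3, -2, 3) = (-27, -6, 58)
∇h · m = (-27)(-2) + (-6)(-1) + (58)(3) = 234

234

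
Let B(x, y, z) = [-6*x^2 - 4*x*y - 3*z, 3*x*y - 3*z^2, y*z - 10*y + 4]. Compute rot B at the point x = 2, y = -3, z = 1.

(∇×B)₁ = ∂B₃/∂y − ∂B₂/∂z = 7*z - 10
(∇×B)₂ = ∂B₁/∂z − ∂B₃/∂x = -3
(∇×B)₃ = ∂B₂/∂x − ∂B₁/∂y = 4*x + 3*y
∇×B = (7*z - 10, -3, 4*x + 3*y)
At (2, -3, 1): (-3, -3, -1).

(-3, -3, -1)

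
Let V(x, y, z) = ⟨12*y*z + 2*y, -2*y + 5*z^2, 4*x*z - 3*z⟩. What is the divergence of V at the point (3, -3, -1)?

∂V₁/∂x = 0
∂V₂/∂y = -2
∂V₃/∂z = 4*x - 3
∇·V = 4*x - 5
At (3, -3, -1): 7.

7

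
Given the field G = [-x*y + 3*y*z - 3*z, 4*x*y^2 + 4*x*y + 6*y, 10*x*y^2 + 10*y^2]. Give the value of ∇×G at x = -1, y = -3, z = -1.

(0, -102, 26)

(∇×G)₁ = ∂G₃/∂y − ∂G₂/∂z = 20*x*y + 20*y
(∇×G)₂ = ∂G₁/∂z − ∂G₃/∂x = -10*y^2 + 3*y - 3
(∇×G)₃ = ∂G₂/∂x − ∂G₁/∂y = x + 4*y^2 + 4*y - 3*z
∇×G = (20*x*y + 20*y, -10*y^2 + 3*y - 3, x + 4*y^2 + 4*y - 3*z)
At (-1, -3, -1): (0, -102, 26).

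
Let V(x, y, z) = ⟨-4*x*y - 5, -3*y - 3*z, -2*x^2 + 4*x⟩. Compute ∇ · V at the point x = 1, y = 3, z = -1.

∂V₁/∂x = -4*y
∂V₂/∂y = -3
∂V₃/∂z = 0
∇·V = -4*y - 3
At (1, 3, -1): -15.

-15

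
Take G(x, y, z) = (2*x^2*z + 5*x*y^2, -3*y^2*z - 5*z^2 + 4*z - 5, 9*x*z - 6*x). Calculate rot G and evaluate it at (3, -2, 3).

(∇×G)₁ = ∂G₃/∂y − ∂G₂/∂z = 3*y^2 + 10*z - 4
(∇×G)₂ = ∂G₁/∂z − ∂G₃/∂x = 2*x^2 - 9*z + 6
(∇×G)₃ = ∂G₂/∂x − ∂G₁/∂y = -10*x*y
∇×G = (3*y^2 + 10*z - 4, 2*x^2 - 9*z + 6, -10*x*y)
At (3, -2, 3): (38, -3, 60).

(38, -3, 60)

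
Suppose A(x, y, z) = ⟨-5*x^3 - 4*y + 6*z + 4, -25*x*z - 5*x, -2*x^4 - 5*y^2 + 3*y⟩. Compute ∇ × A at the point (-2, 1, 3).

(∇×A)₁ = ∂A₃/∂y − ∂A₂/∂z = 25*x - 10*y + 3
(∇×A)₂ = ∂A₁/∂z − ∂A₃/∂x = 8*x^3 + 6
(∇×A)₃ = ∂A₂/∂x − ∂A₁/∂y = -25*z - 1
∇×A = (25*x - 10*y + 3, 8*x^3 + 6, -25*z - 1)
At (-2, 1, 3): (-57, -58, -76).

(-57, -58, -76)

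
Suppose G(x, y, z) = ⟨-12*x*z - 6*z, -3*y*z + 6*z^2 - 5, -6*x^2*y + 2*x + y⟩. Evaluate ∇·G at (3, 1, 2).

∂G₁/∂x = -12*z
∂G₂/∂y = -3*z
∂G₃/∂z = 0
∇·G = -15*z
At (3, 1, 2): -30.

-30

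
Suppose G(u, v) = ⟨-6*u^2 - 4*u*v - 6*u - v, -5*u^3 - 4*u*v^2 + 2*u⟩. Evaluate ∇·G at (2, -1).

-10

∂G₁/∂u = -12*u - 4*v - 6
∂G₂/∂v = -8*u*v
∇·G = -8*u*v - 12*u - 4*v - 6
At (2, -1): -10.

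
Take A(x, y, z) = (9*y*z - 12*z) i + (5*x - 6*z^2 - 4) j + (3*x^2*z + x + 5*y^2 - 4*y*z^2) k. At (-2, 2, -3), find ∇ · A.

∂A₁/∂x = 0
∂A₂/∂y = 0
∂A₃/∂z = 3*x^2 - 8*y*z
∇·A = 3*x^2 - 8*y*z
At (-2, 2, -3): 60.

60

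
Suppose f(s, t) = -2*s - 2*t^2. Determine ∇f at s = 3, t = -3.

∂f/∂s = -2
∂f/∂t = -4*t
∇f = (-2, -4*t)
At (3, -3): (-2, 12).

(-2, 12)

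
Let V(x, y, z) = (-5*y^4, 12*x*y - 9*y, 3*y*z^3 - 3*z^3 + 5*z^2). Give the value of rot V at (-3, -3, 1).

(∇×V)₁ = ∂V₃/∂y − ∂V₂/∂z = 3*z^3
(∇×V)₂ = ∂V₁/∂z − ∂V₃/∂x = 0
(∇×V)₃ = ∂V₂/∂x − ∂V₁/∂y = 20*y^3 + 12*y
∇×V = (3*z^3, 0, 20*y^3 + 12*y)
At (-3, -3, 1): (3, 0, -576).

(3, 0, -576)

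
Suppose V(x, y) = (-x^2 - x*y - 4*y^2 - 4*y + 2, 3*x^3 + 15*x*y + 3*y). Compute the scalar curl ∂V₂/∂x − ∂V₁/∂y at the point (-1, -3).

-57

∂V₂/∂x = 9*x^2 + 15*y
∂V₁/∂y = -x - 8*y - 4
Scalar curl = 9*x^2 + x + 23*y + 4
At (-1, -3): -57.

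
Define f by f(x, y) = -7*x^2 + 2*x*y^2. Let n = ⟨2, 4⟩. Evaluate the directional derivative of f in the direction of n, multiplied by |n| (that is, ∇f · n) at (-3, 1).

40

∂f/∂x = -14*x + 2*y^2
∂f/∂y = 4*x*y
∇f at (-3, 1) = (44, -12)
∇f · n = (44)(2) + (-12)(4) = 40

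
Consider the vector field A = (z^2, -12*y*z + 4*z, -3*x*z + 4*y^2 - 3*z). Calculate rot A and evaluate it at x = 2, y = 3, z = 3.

(56, 15, 0)

(∇×A)₁ = ∂A₃/∂y − ∂A₂/∂z = 20*y - 4
(∇×A)₂ = ∂A₁/∂z − ∂A₃/∂x = 5*z
(∇×A)₃ = ∂A₂/∂x − ∂A₁/∂y = 0
∇×A = (20*y - 4, 5*z, 0)
At (2, 3, 3): (56, 15, 0).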